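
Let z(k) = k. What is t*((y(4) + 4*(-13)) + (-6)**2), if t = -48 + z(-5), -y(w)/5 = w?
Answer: 1908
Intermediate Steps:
y(w) = -5*w
t = -53 (t = -48 - 5 = -53)
t*((y(4) + 4*(-13)) + (-6)**2) = -53*((-5*4 + 4*(-13)) + (-6)**2) = -53*((-20 - 52) + 36) = -53*(-72 + 36) = -53*(-36) = 1908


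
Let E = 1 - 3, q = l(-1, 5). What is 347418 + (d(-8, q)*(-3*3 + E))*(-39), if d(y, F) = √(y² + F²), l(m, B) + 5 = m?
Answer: 351708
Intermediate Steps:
l(m, B) = -5 + m
q = -6 (q = -5 - 1 = -6)
E = -2
d(y, F) = √(F² + y²)
347418 + (d(-8, q)*(-3*3 + E))*(-39) = 347418 + (√((-6)² + (-8)²)*(-3*3 - 2))*(-39) = 347418 + (√(36 + 64)*(-9 - 2))*(-39) = 347418 + (√100*(-11))*(-39) = 347418 + (10*(-11))*(-39) = 347418 - 110*(-39) = 347418 + 4290 = 351708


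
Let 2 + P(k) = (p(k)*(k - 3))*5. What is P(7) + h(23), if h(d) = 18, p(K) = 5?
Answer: 116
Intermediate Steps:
P(k) = -77 + 25*k (P(k) = -2 + (5*(k - 3))*5 = -2 + (5*(-3 + k))*5 = -2 + (-15 + 5*k)*5 = -2 + (-75 + 25*k) = -77 + 25*k)
P(7) + h(23) = (-77 + 25*7) + 18 = (-77 + 175) + 18 = 98 + 18 = 116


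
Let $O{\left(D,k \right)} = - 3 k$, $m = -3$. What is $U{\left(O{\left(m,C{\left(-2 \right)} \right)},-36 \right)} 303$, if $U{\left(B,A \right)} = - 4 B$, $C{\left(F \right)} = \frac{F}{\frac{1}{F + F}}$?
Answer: $29088$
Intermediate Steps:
$C{\left(F \right)} = 2 F^{2}$ ($C{\left(F \right)} = \frac{F}{\frac{1}{2 F}} = \frac{F}{\frac{1}{2} \frac{1}{F}} = F 2 F = 2 F^{2}$)
$U{\left(O{\left(m,C{\left(-2 \right)} \right)},-36 \right)} 303 = - 4 \left(- 3 \cdot 2 \left(-2\right)^{2}\right) 303 = - 4 \left(- 3 \cdot 2 \cdot 4\right) 303 = - 4 \left(\left(-3\right) 8\right) 303 = \left(-4\right) \left(-24\right) 303 = 96 \cdot 303 = 29088$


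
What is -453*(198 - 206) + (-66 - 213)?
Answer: 3345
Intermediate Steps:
-453*(198 - 206) + (-66 - 213) = -453*(-8) - 279 = 3624 - 279 = 3345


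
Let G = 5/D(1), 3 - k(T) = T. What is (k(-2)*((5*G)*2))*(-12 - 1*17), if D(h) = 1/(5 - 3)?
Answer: -14500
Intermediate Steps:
D(h) = 1/2
k(T) = 3 - T
G = 10 (G = 5/(1/2) = 5*2 = 10)
(k(-2)*((5*G)*2))*(-12 - 1*17) = ((3 - 1*(-2))*((5*10)*2))*(-12 - 1*17) = ((3 + 2)*(50*2))*(-12 - 17) = (5*100)*(-29) = 500*(-29) = -14500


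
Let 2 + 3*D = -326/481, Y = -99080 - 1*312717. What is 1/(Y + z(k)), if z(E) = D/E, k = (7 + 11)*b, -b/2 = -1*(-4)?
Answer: -25974/10696015117 ≈ -2.4284e-6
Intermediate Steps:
b = -8 (b = -(-2)*(-4) = -2*4 = -8)
k = -144 (k = (7 + 11)*(-8) = 18*(-8) = -144)
Y = -411797 (Y = -99080 - 312717 = -411797)
D = -1288/1443 (D = -2/3 + (-326/481)/3 = -2/3 + (-326*1/481)/3 = -2/3 + (1/3)*(-326/481) = -2/3 - 326/1443 = -1288/1443 ≈ -0.89258)
z(E) = -1288/(1443*E)
1/(Y + z(k)) = 1/(-411797 - 1288/1443/(-144)) = 1/(-411797 - 1288/1443*(-1/144)) = 1/(-411797 + 161/25974) = 1/(-10696015117/25974) = -25974/10696015117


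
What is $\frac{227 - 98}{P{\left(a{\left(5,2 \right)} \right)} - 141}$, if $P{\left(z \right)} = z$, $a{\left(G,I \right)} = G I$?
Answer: $- \frac{129}{131} \approx -0.98473$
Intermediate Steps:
$\frac{227 - 98}{P{\left(a{\left(5,2 \right)} \right)} - 141} = \frac{227 - 98}{5 \cdot 2 - 141} = \frac{129}{10 - 141} = \frac{129}{-131} = 129 \left(- \frac{1}{131}\right) = - \frac{129}{131}$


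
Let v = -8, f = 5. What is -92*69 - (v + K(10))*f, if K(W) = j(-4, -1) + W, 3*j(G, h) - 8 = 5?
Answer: -19139/3 ≈ -6379.7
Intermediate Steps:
j(G, h) = 13/3 (j(G, h) = 8/3 + (⅓)*5 = 8/3 + 5/3 = 13/3)
K(W) = 13/3 + W
-92*69 - (v + K(10))*f = -92*69 - (-8 + (13/3 + 10))*5 = -6348 - (-8 + 43/3)*5 = -6348 - 19*5/3 = -6348 - 1*95/3 = -6348 - 95/3 = -19139/3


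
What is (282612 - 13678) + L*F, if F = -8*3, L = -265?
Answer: 275294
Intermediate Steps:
F = -24
(282612 - 13678) + L*F = (282612 - 13678) - 265*(-24) = 268934 + 6360 = 275294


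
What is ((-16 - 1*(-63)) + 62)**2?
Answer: 11881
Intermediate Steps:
((-16 - 1*(-63)) + 62)**2 = ((-16 + 63) + 62)**2 = (47 + 62)**2 = 109**2 = 11881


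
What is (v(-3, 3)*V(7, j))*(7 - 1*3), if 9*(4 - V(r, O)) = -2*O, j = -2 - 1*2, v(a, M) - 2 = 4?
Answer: 224/3 ≈ 74.667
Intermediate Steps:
v(a, M) = 6 (v(a, M) = 2 + 4 = 6)
j = -4 (j = -2 - 2 = -4)
V(r, O) = 4 + 2*O/9 (V(r, O) = 4 - (-2)*O/9 = 4 + 2*O/9)
(v(-3, 3)*V(7, j))*(7 - 1*3) = (6*(4 + (2/9)*(-4)))*(7 - 1*3) = (6*(4 - 8/9))*(7 - 3) = (6*(28/9))*4 = (56/3)*4 = 224/3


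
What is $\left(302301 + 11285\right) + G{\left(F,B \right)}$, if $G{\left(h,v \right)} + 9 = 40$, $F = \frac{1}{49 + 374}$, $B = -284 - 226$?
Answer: $313617$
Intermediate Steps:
$B = -510$ ($B = -284 - 226 = -510$)
$F = \frac{1}{423} \approx 0.0023641$
$G{\left(h,v \right)} = 31$ ($G{\left(h,v \right)} = -9 + 40 = 31$)
$\left(302301 + 11285\right) + G{\left(F,B \right)} = \left(302301 + 11285\right) + 31 = 313586 + 31 = 313617$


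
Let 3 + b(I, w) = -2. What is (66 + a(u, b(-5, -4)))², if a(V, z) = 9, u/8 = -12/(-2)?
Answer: 5625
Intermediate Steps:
b(I, w) = -5 (b(I, w) = -3 - 2 = -5)
u = 48 (u = 8*(-12/(-2)) = 8*(-12*(-½)) = 8*6 = 48)
(66 + a(u, b(-5, -4)))² = (66 + 9)² = 75² = 5625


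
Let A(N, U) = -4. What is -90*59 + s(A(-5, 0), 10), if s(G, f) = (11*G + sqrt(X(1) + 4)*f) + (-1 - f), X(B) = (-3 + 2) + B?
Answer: -5345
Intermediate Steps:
X(B) = -1 + B
s(G, f) = -1 + f + 11*G (s(G, f) = (11*G + sqrt((-1 + 1) + 4)*f) + (-1 - f) = (11*G + sqrt(0 + 4)*f) + (-1 - f) = (11*G + sqrt(4)*f) + (-1 - f) = (11*G + 2*f) + (-1 - f) = (2*f + 11*G) + (-1 - f) = -1 + f + 11*G)
-90*59 + s(A(-5, 0), 10) = -90*59 + (-1 + 10 + 11*(-4)) = -5310 + (-1 + 10 - 44) = -5310 - 35 = -5345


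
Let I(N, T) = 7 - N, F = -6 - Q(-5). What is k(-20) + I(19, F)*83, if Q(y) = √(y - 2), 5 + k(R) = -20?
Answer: -1021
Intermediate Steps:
k(R) = -25 (k(R) = -5 - 20 = -25)
Q(y) = √(-2 + y)
F = -6 - I*√7 (F = -6 - √(-2 - 5) = -6 - √(-7) = -6 - I*√7 ≈ -6.0 - 2.6458*I)
k(-20) + I(19, F)*83 = -25 + (7 - 1*19)*83 = -25 + (7 - 19)*83 = -25 - 12*83 = -25 - 996 = -1021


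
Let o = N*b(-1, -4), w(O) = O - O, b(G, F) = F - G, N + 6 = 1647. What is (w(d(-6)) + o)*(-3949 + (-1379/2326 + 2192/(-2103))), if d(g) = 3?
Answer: 31712062687791/1630526 ≈ 1.9449e+7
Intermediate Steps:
N = 1641 (N = -6 + 1647 = 1641)
w(O) = 0
o = -4923 (o = 1641*(-4 - 1*(-1)) = 1641*(-4 + 1) = 1641*(-3) = -4923)
(w(d(-6)) + o)*(-3949 + (-1379/2326 + 2192/(-2103))) = (0 - 4923)*(-3949 + (-1379/2326 + 2192/(-2103))) = -4923*(-3949 + (-1379*1/2326 + 2192*(-1/2103))) = -4923*(-3949 + (-1379/2326 - 2192/2103)) = -4923*(-3949 - 7998629/4891578) = -4923*(-19324840151/4891578) = 31712062687791/1630526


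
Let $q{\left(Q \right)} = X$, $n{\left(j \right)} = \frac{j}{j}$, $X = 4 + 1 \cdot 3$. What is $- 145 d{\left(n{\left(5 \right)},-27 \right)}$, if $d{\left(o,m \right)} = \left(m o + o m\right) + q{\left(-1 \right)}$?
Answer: $6815$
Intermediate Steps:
$X = 7$ ($X = 4 + 3 = 7$)
$n{\left(j \right)} = 1$
$q{\left(Q \right)} = 7$
$d{\left(o,m \right)} = 7 + 2 m o$ ($d{\left(o,m \right)} = \left(m o + o m\right) + 7 = \left(m o + m o\right) + 7 = 2 m o + 7 = 7 + 2 m o$)
$- 145 d{\left(n{\left(5 \right)},-27 \right)} = - 145 \left(7 + 2 \left(-27\right) 1\right) = - 145 \left(7 - 54\right) = \left(-145\right) \left(-47\right) = 6815$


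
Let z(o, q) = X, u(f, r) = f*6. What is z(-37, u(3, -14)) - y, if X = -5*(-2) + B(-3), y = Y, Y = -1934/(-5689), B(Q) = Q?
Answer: 37889/5689 ≈ 6.6600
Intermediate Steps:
u(f, r) = 6*f
Y = 1934/5689 (Y = -1934*(-1/5689) = 1934/5689 ≈ 0.33995)
y = 1934/5689 ≈ 0.33995
X = 7 (X = -5*(-2) - 3 = 10 - 3 = 7)
z(o, q) = 7
z(-37, u(3, -14)) - y = 7 - 1*1934/5689 = 7 - 1934/5689 = 37889/5689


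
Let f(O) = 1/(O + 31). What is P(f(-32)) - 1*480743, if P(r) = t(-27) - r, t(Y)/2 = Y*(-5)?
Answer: -480472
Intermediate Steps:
f(O) = 1/(31 + O)
t(Y) = -10*Y (t(Y) = 2*(Y*(-5)) = 2*(-5*Y) = -10*Y)
P(r) = 270 - r (P(r) = -10*(-27) - r = 270 - r)
P(f(-32)) - 1*480743 = (270 - 1/(31 - 32)) - 1*480743 = (270 - 1/(-1)) - 480743 = (270 - 1*(-1)) - 480743 = (270 + 1) - 480743 = 271 - 480743 = -480472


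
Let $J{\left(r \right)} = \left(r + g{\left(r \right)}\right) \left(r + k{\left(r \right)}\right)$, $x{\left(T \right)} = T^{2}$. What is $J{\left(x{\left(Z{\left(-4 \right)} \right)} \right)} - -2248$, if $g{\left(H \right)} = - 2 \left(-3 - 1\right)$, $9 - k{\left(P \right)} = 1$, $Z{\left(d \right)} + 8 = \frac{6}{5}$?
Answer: $\frac{3243736}{625} \approx 5190.0$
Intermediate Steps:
$Z{\left(d \right)} = - \frac{34}{5}$ ($Z{\left(d \right)} = -8 + \frac{6}{5} = - \frac{34}{5}$)
$k{\left(P \right)} = 8$ ($k{\left(P \right)} = 9 - 1 = 8$)
$g{\left(H \right)} = 8$ ($g{\left(H \right)} = \left(-2\right) \left(-4\right) = 8$)
$J{\left(r \right)} = \left(8 + r\right)^{2}$ ($J{\left(r \right)} = \left(r + 8\right) \left(r + 8\right) = \left(8 + r\right) \left(8 + r\right) = \left(8 + r\right)^{2}$)
$J{\left(x{\left(Z{\left(-4 \right)} \right)} \right)} - -2248 = \left(64 + \left(\left(- \frac{34}{5}\right)^{2}\right)^{2} + 16 \left(- \frac{34}{5}\right)^{2}\right) - -2248 = \left(64 + \left(\frac{1156}{25}\right)^{2} + 16 \cdot \frac{1156}{25}\right) + 2248 = \left(64 + \frac{1336336}{625} + \frac{18496}{25}\right) + 2248 = \frac{1838736}{625} + 2248 = \frac{3243736}{625}$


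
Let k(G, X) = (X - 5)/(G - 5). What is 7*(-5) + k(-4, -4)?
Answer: -34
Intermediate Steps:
k(G, X) = (-5 + X)/(-5 + G)
7*(-5) + k(-4, -4) = 7*(-5) + (-5 - 4)/(-5 - 4) = -35 - 9/(-9) = -35 - ⅑*(-9) = -35 + 1 = -34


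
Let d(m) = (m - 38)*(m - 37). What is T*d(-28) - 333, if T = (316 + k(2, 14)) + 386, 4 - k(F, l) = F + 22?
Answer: 2925447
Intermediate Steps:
k(F, l) = -18 - F (k(F, l) = 4 - (F + 22) = 4 - (22 + F) = 4 + (-22 - F) = -18 - F)
T = 682 (T = (316 + (-18 - 1*2)) + 386 = (316 + (-18 - 2)) + 386 = (316 - 20) + 386 = 296 + 386 = 682)
d(m) = (-38 + m)*(-37 + m)
T*d(-28) - 333 = 682*(1406 + (-28)² - 75*(-28)) - 333 = 682*(1406 + 784 + 2100) - 333 = 682*4290 - 333 = 2925780 - 333 = 2925447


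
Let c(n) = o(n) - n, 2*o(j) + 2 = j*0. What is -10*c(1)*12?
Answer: 240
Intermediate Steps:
o(j) = -1 (o(j) = -1 + (j*0)/2 = -1 + (½)*0 = -1 + 0 = -1)
c(n) = -1 - n
-10*c(1)*12 = -10*(-1 - 1*1)*12 = -10*(-1 - 1)*12 = -10*(-2)*12 = 20*12 = 240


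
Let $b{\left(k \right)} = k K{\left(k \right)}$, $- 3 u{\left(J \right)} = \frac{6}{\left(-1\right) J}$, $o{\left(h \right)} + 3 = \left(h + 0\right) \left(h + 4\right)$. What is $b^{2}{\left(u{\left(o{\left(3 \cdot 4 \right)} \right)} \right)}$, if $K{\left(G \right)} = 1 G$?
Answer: $\frac{16}{1275989841} \approx 1.2539 \cdot 10^{-8}$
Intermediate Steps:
$o{\left(h \right)} = -3 + h \left(4 + h\right)$ ($o{\left(h \right)} = -3 + \left(h + 0\right) \left(h + 4\right) = -3 + h \left(4 + h\right)$)
$u{\left(J \right)} = \frac{2}{J}$ ($u{\left(J \right)} = - \frac{6 \frac{1}{\left(-1\right) J}}{3} = - \frac{6 \left(- \frac{1}{J}\right)}{3} = - \frac{\left(-6\right) \frac{1}{J}}{3} = \frac{2}{J}$)
$K{\left(G \right)} = G$
$b{\left(k \right)} = k^{2}$ ($b{\left(k \right)} = k k = k^{2}$)
$b^{2}{\left(u{\left(o{\left(3 \cdot 4 \right)} \right)} \right)} = \left(\left(\frac{2}{-3 + \left(3 \cdot 4\right)^{2} + 4 \cdot 3 \cdot 4}\right)^{2}\right)^{2} = \left(\left(\frac{2}{-3 + 12^{2} + 4 \cdot 12}\right)^{2}\right)^{2} = \left(\left(\frac{2}{-3 + 144 + 48}\right)^{2}\right)^{2} = \left(\left(\frac{2}{189}\right)^{2}\right)^{2} = \left(\frac{4}{35721}\right)^{2} = \frac{16}{1275989841}$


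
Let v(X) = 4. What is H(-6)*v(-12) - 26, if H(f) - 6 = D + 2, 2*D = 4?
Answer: 14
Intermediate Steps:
D = 2 (D = (1/2)*4 = 2)
H(f) = 10 (H(f) = 6 + (2 + 2) = 6 + 4 = 10)
H(-6)*v(-12) - 26 = 10*4 - 26 = 40 - 26 = 14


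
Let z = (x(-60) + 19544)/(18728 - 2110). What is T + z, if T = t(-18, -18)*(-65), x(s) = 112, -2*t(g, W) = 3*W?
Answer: -2081781/1187 ≈ -1753.8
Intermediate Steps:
t(g, W) = -3*W/2
T = -1755 (T = -3/2*(-18)*(-65) = 27*(-65) = -1755)
z = 1404/1187 (z = (112 + 19544)/(18728 - 2110) = 19656/16618 = 19656*(1/16618) = 1404/1187 ≈ 1.1828)
T + z = -1755 + 1404/1187 = -2081781/1187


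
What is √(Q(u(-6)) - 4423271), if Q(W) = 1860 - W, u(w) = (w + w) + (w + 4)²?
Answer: 3*I*√491267 ≈ 2102.7*I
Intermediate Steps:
u(w) = (4 + w)² + 2*w (u(w) = 2*w + (4 + w)² = (4 + w)² + 2*w)
√(Q(u(-6)) - 4423271) = √((1860 - ((4 - 6)² + 2*(-6))) - 4423271) = √((1860 - ((-2)² - 12)) - 4423271) = √((1860 - (4 - 12)) - 4423271) = √((1860 - 1*(-8)) - 4423271) = √((1860 + 8) - 4423271) = √(1868 - 4423271) = √(-4421403) = 3*I*√491267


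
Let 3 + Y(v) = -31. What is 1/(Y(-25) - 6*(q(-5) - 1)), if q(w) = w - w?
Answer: -1/28 ≈ -0.035714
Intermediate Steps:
q(w) = 0
Y(v) = -34 (Y(v) = -3 - 31 = -34)
1/(Y(-25) - 6*(q(-5) - 1)) = 1/(-34 - 6*(0 - 1)) = 1/(-34 - 6*(-1)) = 1/(-34 + 6) = 1/(-28) = -1/28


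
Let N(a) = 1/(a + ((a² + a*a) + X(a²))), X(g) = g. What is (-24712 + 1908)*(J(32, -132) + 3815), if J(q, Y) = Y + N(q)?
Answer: -65174020133/776 ≈ -8.3987e+7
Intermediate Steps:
N(a) = 1/(a + 3*a²) (N(a) = 1/(a + ((a² + a*a) + a²)) = 1/(a + ((a² + a²) + a²)) = 1/(a + (2*a² + a²)) = 1/(a + 3*a²))
J(q, Y) = Y + 1/(q*(1 + 3*q))
(-24712 + 1908)*(J(32, -132) + 3815) = (-24712 + 1908)*((1 - 132*32*(1 + 3*32))/(32*(1 + 3*32)) + 3815) = -22804*((1 - 132*32*(1 + 96))/(32*(1 + 96)) + 3815) = -22804*((1/32)*(1 - 132*32*97)/97 + 3815) = -22804*((1/32)*(1/97)*(1 - 409728) + 3815) = -22804*((1/32)*(1/97)*(-409727) + 3815) = -22804*(-409727/3104 + 3815) = -22804*11432033/3104 = -65174020133/776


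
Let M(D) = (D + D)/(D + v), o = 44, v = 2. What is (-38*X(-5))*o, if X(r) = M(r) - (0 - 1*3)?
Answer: -31768/3 ≈ -10589.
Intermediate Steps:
M(D) = 2*D/(2 + D) (M(D) = (D + D)/(D + 2) = (2*D)/(2 + D) = 2*D/(2 + D))
X(r) = 3 + 2*r/(2 + r) (X(r) = 2*r/(2 + r) - (0 - 1*3) = 2*r/(2 + r) - (0 - 3) = 2*r/(2 + r) - 1*(-3) = 2*r/(2 + r) + 3 = 3 + 2*r/(2 + r))
(-38*X(-5))*o = -38*(6 + 5*(-5))/(2 - 5)*44 = -38*(6 - 25)/(-3)*44 = -(-38)*(-19)/3*44 = -38*19/3*44 = -722/3*44 = -31768/3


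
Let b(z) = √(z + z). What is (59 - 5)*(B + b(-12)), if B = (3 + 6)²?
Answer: 4374 + 108*I*√6 ≈ 4374.0 + 264.54*I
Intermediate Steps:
b(z) = √2*√z (b(z) = √(2*z) = √2*√z)
B = 81 (B = 9² = 81)
(59 - 5)*(B + b(-12)) = (59 - 5)*(81 + √2*√(-12)) = 54*(81 + √2*(2*I*√3)) = 54*(81 + 2*I*√6) = 4374 + 108*I*√6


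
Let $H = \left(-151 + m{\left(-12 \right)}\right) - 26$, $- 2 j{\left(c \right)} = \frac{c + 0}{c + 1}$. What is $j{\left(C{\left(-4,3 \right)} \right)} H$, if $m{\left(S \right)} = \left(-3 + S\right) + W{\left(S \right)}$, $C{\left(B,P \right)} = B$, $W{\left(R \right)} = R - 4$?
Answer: $\frac{416}{3} \approx 138.67$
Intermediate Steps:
$W{\left(R \right)} = -4 + R$
$m{\left(S \right)} = -7 + 2 S$ ($m{\left(S \right)} = \left(-3 + S\right) + \left(-4 + S\right) = -7 + 2 S$)
$j{\left(c \right)} = - \frac{c}{2 \left(1 + c\right)}$ ($j{\left(c \right)} = - \frac{\left(c + 0\right) \frac{1}{c + 1}}{2} = - \frac{c \frac{1}{1 + c}}{2} = - \frac{c}{2 \left(1 + c\right)}$)
$H = -208$ ($H = \left(-151 + \left(-7 + 2 \left(-12\right)\right)\right) - 26 = \left(-151 - 31\right) - 26 = -182 - 26 = -208$)
$j{\left(C{\left(-4,3 \right)} \right)} H = \left(-1\right) \left(-4\right) \frac{1}{2 + 2 \left(-4\right)} \left(-208\right) = \left(-1\right) \left(-4\right) \frac{1}{2 - 8} \left(-208\right) = \left(-1\right) \left(-4\right) \frac{1}{-6} \left(-208\right) = \left(-1\right) \left(-4\right) \left(- \frac{1}{6}\right) \left(-208\right) = \left(- \frac{2}{3}\right) \left(-208\right) = \frac{416}{3}$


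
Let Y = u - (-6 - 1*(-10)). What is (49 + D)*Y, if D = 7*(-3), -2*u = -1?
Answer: -98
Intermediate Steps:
u = ½ (u = -½*(-1) = ½ ≈ 0.50000)
Y = -7/2 (Y = ½ - (-6 - 1*(-10)) = ½ - (-6 + 10) = ½ - 1*4 = ½ - 4 = -7/2 ≈ -3.5000)
D = -21
(49 + D)*Y = (49 - 21)*(-7/2) = 28*(-7/2) = -98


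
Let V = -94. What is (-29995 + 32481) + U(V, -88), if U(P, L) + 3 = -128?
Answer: 2355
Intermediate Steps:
U(P, L) = -131 (U(P, L) = -3 - 128 = -131)
(-29995 + 32481) + U(V, -88) = (-29995 + 32481) - 131 = 2486 - 131 = 2355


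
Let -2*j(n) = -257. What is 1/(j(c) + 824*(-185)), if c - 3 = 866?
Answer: -2/304623 ≈ -6.5655e-6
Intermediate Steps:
c = 869 (c = 3 + 866 = 869)
j(n) = 257/2 (j(n) = -1/2*(-257) = 257/2)
1/(j(c) + 824*(-185)) = 1/(257/2 + 824*(-185)) = 1/(257/2 - 152440) = 1/(-304623/2) = -2/304623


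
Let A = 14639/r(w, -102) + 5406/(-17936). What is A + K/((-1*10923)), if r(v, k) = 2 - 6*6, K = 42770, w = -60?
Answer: -724022123641/1665276888 ≈ -434.78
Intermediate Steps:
r(v, k) = -34 (r(v, k) = 2 - 36 = -34)
A = -65687227/152456 (A = 14639/(-34) + 5406/(-17936) = 14639*(-1/34) + 5406*(-1/17936) = -14639/34 - 2703/8968 = -65687227/152456 ≈ -430.86)
A + K/((-1*10923)) = -65687227/152456 + 42770/((-1*10923)) = -65687227/152456 + 42770/(-10923) = -65687227/152456 + 42770*(-1/10923) = -65687227/152456 - 42770/10923 = -724022123641/1665276888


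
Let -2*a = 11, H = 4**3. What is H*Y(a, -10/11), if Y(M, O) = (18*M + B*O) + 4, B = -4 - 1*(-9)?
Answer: -70080/11 ≈ -6370.9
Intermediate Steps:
H = 64
B = 5 (B = -4 + 9 = 5)
a = -11/2 (a = -1/2*11 = -11/2 ≈ -5.5000)
Y(M, O) = 4 + 5*O + 18*M (Y(M, O) = (18*M + 5*O) + 4 = (5*O + 18*M) + 4 = 4 + 5*O + 18*M)
H*Y(a, -10/11) = 64*(4 + 5*(-10/11) + 18*(-11/2)) = 64*(4 + 5*(-10*1/11) - 99) = 64*(4 + 5*(-10/11) - 99) = 64*(4 - 50/11 - 99) = 64*(-1095/11) = -70080/11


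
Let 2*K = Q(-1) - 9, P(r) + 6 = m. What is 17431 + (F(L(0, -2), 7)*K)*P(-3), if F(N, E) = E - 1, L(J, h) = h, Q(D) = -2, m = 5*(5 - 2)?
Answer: 17134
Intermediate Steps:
m = 15 (m = 5*3 = 15)
P(r) = 9 (P(r) = -6 + 15 = 9)
K = -11/2 (K = (-2 - 9)/2 = (½)*(-11) = -11/2 ≈ -5.5000)
F(N, E) = -1 + E
17431 + (F(L(0, -2), 7)*K)*P(-3) = 17431 + ((-1 + 7)*(-11/2))*9 = 17431 + (6*(-11/2))*9 = 17431 - 33*9 = 17431 - 297 = 17134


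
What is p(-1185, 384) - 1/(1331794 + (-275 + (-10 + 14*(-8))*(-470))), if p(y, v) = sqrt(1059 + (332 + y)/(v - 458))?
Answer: -1/1388859 + sqrt(5862206)/74 ≈ 32.719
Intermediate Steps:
p(y, v) = sqrt(1059 + (332 + y)/(-458 + v))
p(-1185, 384) - 1/(1331794 + (-275 + (-10 + 14*(-8))*(-470))) = sqrt((-484690 - 1185 + 1059*384)/(-458 + 384)) - 1/(1331794 + (-275 + (-10 + 14*(-8))*(-470))) = sqrt((-484690 - 1185 + 406656)/(-74)) - 1/(1331794 + (-275 + (-10 - 112)*(-470))) = sqrt(-1/74*(-79219)) - 1/(1331794 + (-275 - 122*(-470))) = sqrt(79219/74) - 1/(1331794 + (-275 + 57340)) = sqrt(5862206)/74 - 1/(1331794 + 57065) = sqrt(5862206)/74 - 1/1388859 = -1/1388859 + sqrt(5862206)/74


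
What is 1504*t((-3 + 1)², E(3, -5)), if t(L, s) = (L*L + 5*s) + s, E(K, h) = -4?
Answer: -12032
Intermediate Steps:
t(L, s) = L² + 6*s (t(L, s) = (L² + 5*s) + s = L² + 6*s)
1504*t((-3 + 1)², E(3, -5)) = 1504*(((-3 + 1)²)² + 6*(-4)) = 1504*(((-2)²)² - 24) = 1504*(4² - 24) = 1504*(16 - 24) = 1504*(-8) = -12032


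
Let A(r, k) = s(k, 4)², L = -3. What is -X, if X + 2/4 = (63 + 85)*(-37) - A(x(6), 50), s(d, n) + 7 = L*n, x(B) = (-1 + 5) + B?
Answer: 11675/2 ≈ 5837.5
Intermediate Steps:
x(B) = 4 + B
s(d, n) = -7 - 3*n
A(r, k) = 361 (A(r, k) = (-7 - 3*4)² = (-7 - 12)² = (-19)² = 361)
X = -11675/2 (X = -½ + ((63 + 85)*(-37) - 1*361) = -½ + (148*(-37) - 361) = -½ + (-5476 - 361) = -½ - 5837 = -11675/2 ≈ -5837.5)
-X = -1*(-11675/2) = 11675/2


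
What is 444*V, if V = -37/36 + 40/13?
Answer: 35483/39 ≈ 909.82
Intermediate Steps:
V = 959/468 (V = -37*1/36 + 40*(1/13) = -37/36 + 40/13 = 959/468 ≈ 2.0491)
444*V = 444*(959/468) = 35483/39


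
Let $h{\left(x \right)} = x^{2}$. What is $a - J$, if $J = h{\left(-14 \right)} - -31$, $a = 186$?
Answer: $-41$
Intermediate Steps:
$J = 227$ ($J = \left(-14\right)^{2} - -31 = 196 + 31 = 227$)
$a - J = 186 - 227 = -41$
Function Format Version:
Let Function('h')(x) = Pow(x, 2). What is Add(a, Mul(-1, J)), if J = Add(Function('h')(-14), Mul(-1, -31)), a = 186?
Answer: -41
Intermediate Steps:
J = 227 (J = Add(Pow(-14, 2), Mul(-1, -31)) = Add(196, 31) = 227)
Add(a, Mul(-1, J)) = Add(186, Mul(-1, 227)) = Add(186, -227) = -41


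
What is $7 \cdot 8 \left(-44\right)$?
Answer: $-2464$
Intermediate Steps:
$7 \cdot 8 \left(-44\right) = 56 \left(-44\right) = -2464$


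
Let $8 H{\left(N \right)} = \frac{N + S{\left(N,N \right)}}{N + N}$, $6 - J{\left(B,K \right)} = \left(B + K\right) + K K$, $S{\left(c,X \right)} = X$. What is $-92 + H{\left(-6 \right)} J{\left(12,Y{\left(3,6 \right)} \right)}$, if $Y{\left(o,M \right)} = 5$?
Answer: $- \frac{193}{2} \approx -96.5$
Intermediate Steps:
$J{\left(B,K \right)} = 6 - B - K - K^{2}$ ($J{\left(B,K \right)} = 6 - \left(\left(B + K\right) + K K\right) = 6 - \left(\left(B + K\right) + K^{2}\right) = 6 - \left(B + K + K^{2}\right) = 6 - B - K - K^{2}$)
$H{\left(N \right)} = \frac{1}{8}$ ($H{\left(N \right)} = \frac{\left(N + N\right) \frac{1}{N + N}}{8} = \frac{2 N \frac{1}{2 N}}{8} = \frac{1}{8} \cdot 1 = \frac{1}{8}$)
$-92 + H{\left(-6 \right)} J{\left(12,Y{\left(3,6 \right)} \right)} = -92 + \frac{6 - 12 - 5 - 5^{2}}{8} = -92 + \frac{6 - 12 - 5 - 25}{8} = -92 + \frac{1}{8} \left(-36\right) = -92 - \frac{9}{2} = - \frac{193}{2}$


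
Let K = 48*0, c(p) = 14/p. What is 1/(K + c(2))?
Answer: 1/7 ≈ 0.14286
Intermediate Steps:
K = 0
1/(K + c(2)) = 1/(0 + 14/2) = 1/(0 + 14*(1/2)) = 1/(0 + 7) = 1/7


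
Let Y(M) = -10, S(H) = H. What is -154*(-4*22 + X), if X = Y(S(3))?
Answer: 15092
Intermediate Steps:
X = -10
-154*(-4*22 + X) = -154*(-4*22 - 10) = -154*(-88 - 10) = -154*(-98) = 15092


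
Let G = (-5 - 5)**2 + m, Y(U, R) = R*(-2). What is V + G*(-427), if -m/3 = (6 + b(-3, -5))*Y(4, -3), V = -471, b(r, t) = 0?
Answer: 2945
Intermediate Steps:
Y(U, R) = -2*R
m = -108 (m = -3*(6 + 0)*(-2*(-3)) = -18*6 = -3*36 = -108)
G = -8 (G = (-5 - 5)**2 - 108 = (-10)**2 - 108 = 100 - 108 = -8)
V + G*(-427) = -471 - 8*(-427) = -471 + 3416 = 2945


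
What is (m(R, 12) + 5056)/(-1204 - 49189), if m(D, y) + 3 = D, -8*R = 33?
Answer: -40391/403144 ≈ -0.10019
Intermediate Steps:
R = -33/8 (R = -1/8*33 = -33/8 ≈ -4.1250)
m(D, y) = -3 + D
(m(R, 12) + 5056)/(-1204 - 49189) = ((-3 - 33/8) + 5056)/(-1204 - 49189) = (-57/8 + 5056)/(-50393) = (40391/8)*(-1/50393) = -40391/403144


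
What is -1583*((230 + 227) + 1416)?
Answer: -2964959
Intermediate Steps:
-1583*((230 + 227) + 1416) = -1583*(457 + 1416) = -1583*1873 = -2964959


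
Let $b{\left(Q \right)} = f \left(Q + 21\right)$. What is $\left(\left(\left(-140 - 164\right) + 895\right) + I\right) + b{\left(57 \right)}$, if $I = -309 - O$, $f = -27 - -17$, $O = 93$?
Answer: $-591$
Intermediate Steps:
$f = -10$ ($f = -27 + 17 = -10$)
$I = -402$ ($I = -309 - 93 = -402$)
$b{\left(Q \right)} = -210 - 10 Q$ ($b{\left(Q \right)} = - 10 \left(Q + 21\right) = - 10 \left(21 + Q\right) = -210 - 10 Q$)
$\left(\left(\left(-140 - 164\right) + 895\right) + I\right) + b{\left(57 \right)} = \left(\left(\left(-140 - 164\right) + 895\right) - 402\right) - 780 = \left(\left(-304 + 895\right) - 402\right) - 780 = \left(591 - 402\right) - 780 = 189 - 780 = -591$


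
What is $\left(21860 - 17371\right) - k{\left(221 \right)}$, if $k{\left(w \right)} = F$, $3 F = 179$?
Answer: $\frac{13288}{3} \approx 4429.3$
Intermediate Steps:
$F = \frac{179}{3}$ ($F = \frac{1}{3} \cdot 179 = \frac{179}{3} \approx 59.667$)
$k{\left(w \right)} = \frac{179}{3}$
$\left(21860 - 17371\right) - k{\left(221 \right)} = \left(21860 - 17371\right) - \frac{179}{3} = 4489 - \frac{179}{3} = \frac{13288}{3}$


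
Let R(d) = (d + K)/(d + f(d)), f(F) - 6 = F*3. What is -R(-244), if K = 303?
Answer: 59/970 ≈ 0.060825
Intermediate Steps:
f(F) = 6 + 3*F (f(F) = 6 + F*3 = 6 + 3*F)
R(d) = (303 + d)/(6 + 4*d) (R(d) = (d + 303)/(d + (6 + 3*d)) = (303 + d)/(6 + 4*d))
-R(-244) = -(303 - 244)/(2*(3 + 2*(-244))) = -59/(2*(3 - 488)) = -59/(2*(-485)) = -(-1)*59/(2*485) = -1*(-59/970) = 59/970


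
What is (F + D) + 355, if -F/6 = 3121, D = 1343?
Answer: -17028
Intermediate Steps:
F = -18726 (F = -6*3121 = -18726)
(F + D) + 355 = (-18726 + 1343) + 355 = -17383 + 355 = -17028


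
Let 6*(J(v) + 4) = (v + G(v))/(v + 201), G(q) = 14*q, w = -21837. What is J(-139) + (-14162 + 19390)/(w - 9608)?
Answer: -38099267/3899180 ≈ -9.7711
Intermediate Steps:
J(v) = -4 + 5*v/(2*(201 + v)) (J(v) = -4 + ((v + 14*v)/(v + 201))/6 = -4 + ((15*v)/(201 + v))/6 = -4 + (15*v/(201 + v))/6 = -4 + 5*v/(2*(201 + v)))
J(-139) + (-14162 + 19390)/(w - 9608) = 3*(-536 - 1*(-139))/(2*(201 - 139)) + (-14162 + 19390)/(-21837 - 9608) = (3/2)*(-536 + 139)/62 + 5228/(-31445) = (3/2)*(1/62)*(-397) + 5228*(-1/31445) = -1191/124 - 5228/31445 = -38099267/3899180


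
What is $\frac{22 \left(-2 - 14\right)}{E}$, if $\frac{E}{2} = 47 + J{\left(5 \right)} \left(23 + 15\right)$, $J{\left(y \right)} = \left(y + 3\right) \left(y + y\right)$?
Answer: $- \frac{176}{3087} \approx -0.057013$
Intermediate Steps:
$J{\left(y \right)} = 2 y \left(3 + y\right)$ ($J{\left(y \right)} = \left(3 + y\right) 2 y = 2 y \left(3 + y\right)$)
$E = 6174$ ($E = 2 \left(47 + 2 \cdot 5 \left(3 + 5\right) \left(23 + 15\right)\right) = 2 \left(47 + 2 \cdot 5 \cdot 8 \cdot 38\right) = 2 \left(47 + 80 \cdot 38\right) = 2 \left(47 + 3040\right) = 2 \cdot 3087 = 6174$)
$\frac{22 \left(-2 - 14\right)}{E} = \frac{22 \left(-2 - 14\right)}{6174} = 22 \left(-16\right) \frac{1}{6174} = \left(-352\right) \frac{1}{6174} = - \frac{176}{3087}$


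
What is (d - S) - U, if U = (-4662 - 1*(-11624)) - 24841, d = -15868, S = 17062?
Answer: -15051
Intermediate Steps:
U = -17879 (U = (-4662 + 11624) - 24841 = 6962 - 24841 = -17879)
(d - S) - U = (-15868 - 1*17062) - 1*(-17879) = (-15868 - 17062) + 17879 = -32930 + 17879 = -15051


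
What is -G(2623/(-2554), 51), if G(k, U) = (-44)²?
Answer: -1936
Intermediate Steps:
G(k, U) = 1936
-G(2623/(-2554), 51) = -1*1936 = -1936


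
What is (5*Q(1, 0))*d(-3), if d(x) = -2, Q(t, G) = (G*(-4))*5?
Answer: 0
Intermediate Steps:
Q(t, G) = -20*G (Q(t, G) = -4*G*5 = -20*G)
(5*Q(1, 0))*d(-3) = (5*(-20*0))*(-2) = (5*0)*(-2) = 0*(-2) = 0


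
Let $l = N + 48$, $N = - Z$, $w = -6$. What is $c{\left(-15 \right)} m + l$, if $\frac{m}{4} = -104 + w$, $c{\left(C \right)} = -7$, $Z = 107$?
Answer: $3021$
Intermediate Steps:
$N = -107$ ($N = \left(-1\right) 107 = -107$)
$l = -59$ ($l = -107 + 48 = -59$)
$m = -440$ ($m = 4 \left(-104 - 6\right) = 4 \left(-110\right) = -440$)
$c{\left(-15 \right)} m + l = \left(-7\right) \left(-440\right) - 59 = 3080 - 59 = 3021$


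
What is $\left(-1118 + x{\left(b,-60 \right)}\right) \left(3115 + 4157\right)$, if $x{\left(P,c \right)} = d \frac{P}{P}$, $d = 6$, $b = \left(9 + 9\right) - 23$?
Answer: $-8086464$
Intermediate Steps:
$b = -5$ ($b = 18 - 23 = -5$)
$x{\left(P,c \right)} = 6$ ($x{\left(P,c \right)} = 6 \frac{P}{P} = 6 \cdot 1 = 6$)
$\left(-1118 + x{\left(b,-60 \right)}\right) \left(3115 + 4157\right) = \left(-1118 + 6\right) \left(3115 + 4157\right) = \left(-1112\right) 7272 = -8086464$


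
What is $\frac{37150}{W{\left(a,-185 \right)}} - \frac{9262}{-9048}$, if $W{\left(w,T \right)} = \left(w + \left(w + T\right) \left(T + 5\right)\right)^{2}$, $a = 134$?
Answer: $\frac{100477519169}{98114924076} \approx 1.0241$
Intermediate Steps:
$W{\left(w,T \right)} = \left(w + \left(5 + T\right) \left(T + w\right)\right)^{2}$ ($W{\left(w,T \right)} = \left(w + \left(T + w\right) \left(5 + T\right)\right)^{2} = \left(w + \left(5 + T\right) \left(T + w\right)\right)^{2}$)
$\frac{37150}{W{\left(a,-185 \right)}} - \frac{9262}{-9048} = \frac{37150}{\left(\left(-185\right)^{2} + 5 \left(-185\right) + 6 \cdot 134 - 24790\right)^{2}} - \frac{9262}{-9048} = \frac{37150}{\left(34225 - 925 + 804 - 24790\right)^{2}} - - \frac{4631}{4524} = \frac{37150}{9314^{2}} + \frac{4631}{4524} = \frac{37150}{86750596} + \frac{4631}{4524} = 37150 \cdot \frac{1}{86750596} + \frac{4631}{4524} = \frac{18575}{43375298} + \frac{4631}{4524} = \frac{100477519169}{98114924076}$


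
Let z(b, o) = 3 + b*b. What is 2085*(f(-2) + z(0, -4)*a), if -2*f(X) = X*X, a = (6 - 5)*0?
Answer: -4170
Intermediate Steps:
z(b, o) = 3 + b²
a = 0 (a = 1*0 = 0)
f(X) = -X²/2 (f(X) = -X*X/2 = -X²/2)
2085*(f(-2) + z(0, -4)*a) = 2085*(-½*(-2)² + (3 + 0²)*0) = 2085*(-½*4 + (3 + 0)*0) = 2085*(-2 + 3*0) = 2085*(-2 + 0) = 2085*(-2) = -4170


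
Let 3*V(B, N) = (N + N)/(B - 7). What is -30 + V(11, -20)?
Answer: -100/3 ≈ -33.333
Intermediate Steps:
V(B, N) = 2*N/(3*(-7 + B)) (V(B, N) = ((N + N)/(B - 7))/3 = ((2*N)/(-7 + B))/3 = (2*N/(-7 + B))/3 = 2*N/(3*(-7 + B)))
-30 + V(11, -20) = -30 + (⅔)*(-20)/(-7 + 11) = -30 + (⅔)*(-20)/4 = -30 + (⅔)*(-20)*(¼) = -30 - 10/3 = -100/3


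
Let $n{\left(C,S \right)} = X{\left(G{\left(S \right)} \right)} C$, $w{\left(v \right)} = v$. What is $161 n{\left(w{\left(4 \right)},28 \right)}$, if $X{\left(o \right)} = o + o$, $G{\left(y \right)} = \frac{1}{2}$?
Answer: $644$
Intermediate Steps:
$G{\left(y \right)} = \frac{1}{2}$
$X{\left(o \right)} = 2 o$
$n{\left(C,S \right)} = C$ ($n{\left(C,S \right)} = 2 \cdot \frac{1}{2} C = 1 C = C$)
$161 n{\left(w{\left(4 \right)},28 \right)} = 161 \cdot 4 = 644$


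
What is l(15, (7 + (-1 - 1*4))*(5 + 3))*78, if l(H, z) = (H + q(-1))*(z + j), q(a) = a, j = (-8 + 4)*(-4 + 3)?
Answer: 21840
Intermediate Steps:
j = 4 (j = -4*(-1) = 4)
l(H, z) = (-1 + H)*(4 + z) (l(H, z) = (H - 1)*(z + 4) = (-1 + H)*(4 + z))
l(15, (7 + (-1 - 1*4))*(5 + 3))*78 = (-4 - (7 + (-1 - 1*4))*(5 + 3) + 4*15 + 15*((7 + (-1 - 1*4))*(5 + 3)))*78 = (-4 - (7 + (-1 - 4))*8 + 60 + 15*((7 + (-1 - 4))*8))*78 = (-4 - (7 - 5)*8 + 60 + 15*((7 - 5)*8))*78 = (-4 - 2*8 + 60 + 15*(2*8))*78 = (-4 - 1*16 + 60 + 15*16)*78 = (-4 - 16 + 60 + 240)*78 = 280*78 = 21840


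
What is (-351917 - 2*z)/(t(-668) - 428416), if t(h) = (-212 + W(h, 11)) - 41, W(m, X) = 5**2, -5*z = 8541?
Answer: 1742503/2143220 ≈ 0.81303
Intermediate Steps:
z = -8541/5 (z = -1/5*8541 = -8541/5 ≈ -1708.2)
W(m, X) = 25
t(h) = -228 (t(h) = (-212 + 25) - 41 = -187 - 41 = -228)
(-351917 - 2*z)/(t(-668) - 428416) = (-351917 - 2*(-8541/5))/(-228 - 428416) = (-351917 + 17082/5)/(-428644) = -1742503/5*(-1/428644) = 1742503/2143220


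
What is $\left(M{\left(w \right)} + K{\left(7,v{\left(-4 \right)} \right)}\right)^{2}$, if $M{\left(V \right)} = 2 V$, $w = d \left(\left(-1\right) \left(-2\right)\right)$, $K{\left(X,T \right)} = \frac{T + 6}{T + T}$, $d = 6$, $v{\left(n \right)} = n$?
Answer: $\frac{9025}{16} \approx 564.06$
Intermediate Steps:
$K{\left(X,T \right)} = \frac{6 + T}{2 T}$
$w = 12$ ($w = 6 \left(\left(-1\right) \left(-2\right)\right) = 6 \cdot 2 = 12$)
$\left(M{\left(w \right)} + K{\left(7,v{\left(-4 \right)} \right)}\right)^{2} = \left(2 \cdot 12 + \frac{6 - 4}{2 \left(-4\right)}\right)^{2} = \left(24 + \frac{1}{2} \left(- \frac{1}{4}\right) 2\right)^{2} = \left(24 - \frac{1}{4}\right)^{2} = \left(\frac{95}{4}\right)^{2} = \frac{9025}{16}$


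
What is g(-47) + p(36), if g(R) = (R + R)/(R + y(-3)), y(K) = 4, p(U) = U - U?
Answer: 94/43 ≈ 2.1860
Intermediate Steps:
p(U) = 0
g(R) = 2*R/(4 + R) (g(R) = (R + R)/(R + 4) = (2*R)/(4 + R) = 2*R/(4 + R))
g(-47) + p(36) = 2*(-47)/(4 - 47) + 0 = 2*(-47)/(-43) + 0 = 2*(-47)*(-1/43) + 0 = 94/43 + 0 = 94/43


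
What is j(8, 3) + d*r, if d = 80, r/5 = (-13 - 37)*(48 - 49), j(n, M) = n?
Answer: 20008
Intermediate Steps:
r = 250 (r = 5*((-13 - 37)*(48 - 49)) = 5*(-50*(-1)) = 5*50 = 250)
j(8, 3) + d*r = 8 + 80*250 = 8 + 20000 = 20008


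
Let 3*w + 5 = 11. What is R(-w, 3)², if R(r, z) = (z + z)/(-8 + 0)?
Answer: 9/16 ≈ 0.56250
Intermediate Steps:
w = 2 (w = -5/3 + (⅓)*11 = -5/3 + 11/3 = 2)
R(r, z) = -z/4 (R(r, z) = (2*z)/(-8) = (2*z)*(-⅛) = -z/4)
R(-w, 3)² = (-¼*3)² = (-¾)² = 9/16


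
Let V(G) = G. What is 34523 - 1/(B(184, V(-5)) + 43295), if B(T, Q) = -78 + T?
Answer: 1498332722/43401 ≈ 34523.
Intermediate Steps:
34523 - 1/(B(184, V(-5)) + 43295) = 34523 - 1/((-78 + 184) + 43295) = 34523 - 1/(106 + 43295) = 34523 - 1/43401 = 1498332722/43401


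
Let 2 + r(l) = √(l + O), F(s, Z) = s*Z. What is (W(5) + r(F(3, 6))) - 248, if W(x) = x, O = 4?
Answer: -245 + √22 ≈ -240.31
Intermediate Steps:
F(s, Z) = Z*s
r(l) = -2 + √(4 + l) (r(l) = -2 + √(l + 4) = -2 + √(4 + l))
(W(5) + r(F(3, 6))) - 248 = (5 + (-2 + √(4 + 6*3))) - 248 = (5 + (-2 + √(4 + 18))) - 248 = (5 + (-2 + √22)) - 248 = (3 + √22) - 248 = -245 + √22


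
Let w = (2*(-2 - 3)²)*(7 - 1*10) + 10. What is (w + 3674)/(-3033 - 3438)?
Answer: -1178/2157 ≈ -0.54613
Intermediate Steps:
w = -140 (w = (2*(-5)²)*(7 - 10) + 10 = (2*25)*(-3) + 10 = 50*(-3) + 10 = -150 + 10 = -140)
(w + 3674)/(-3033 - 3438) = (-140 + 3674)/(-3033 - 3438) = 3534/(-6471) = 3534*(-1/6471) = -1178/2157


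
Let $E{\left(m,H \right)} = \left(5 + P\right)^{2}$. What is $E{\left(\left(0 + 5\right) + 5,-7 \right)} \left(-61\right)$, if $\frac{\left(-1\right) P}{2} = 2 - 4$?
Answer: $-4941$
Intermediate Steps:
$P = 4$ ($P = - 2 \left(2 - 4\right) = \left(-2\right) \left(-2\right) = 4$)
$E{\left(m,H \right)} = 81$ ($E{\left(m,H \right)} = \left(5 + 4\right)^{2} = 9^{2} = 81$)
$E{\left(\left(0 + 5\right) + 5,-7 \right)} \left(-61\right) = 81 \left(-61\right) = -4941$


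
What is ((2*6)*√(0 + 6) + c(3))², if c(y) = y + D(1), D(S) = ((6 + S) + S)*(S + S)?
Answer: 1225 + 456*√6 ≈ 2342.0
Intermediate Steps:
D(S) = 2*S*(6 + 2*S) (D(S) = (6 + 2*S)*(2*S) = 2*S*(6 + 2*S))
c(y) = 16 + y (c(y) = y + 4*1*(3 + 1) = y + 4*1*4 = y + 16 = 16 + y)
((2*6)*√(0 + 6) + c(3))² = ((2*6)*√(0 + 6) + (16 + 3))² = (12*√6 + 19)² = (19 + 12*√6)²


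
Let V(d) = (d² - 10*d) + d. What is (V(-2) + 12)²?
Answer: 1156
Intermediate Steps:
V(d) = d² - 9*d
(V(-2) + 12)² = (-2*(-9 - 2) + 12)² = (-2*(-11) + 12)² = (22 + 12)² = 34² = 1156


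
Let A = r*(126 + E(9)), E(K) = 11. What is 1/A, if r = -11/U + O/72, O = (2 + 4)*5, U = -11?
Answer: 12/2329 ≈ 0.0051524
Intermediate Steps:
O = 30 (O = 6*5 = 30)
r = 17/12 (r = -11/(-11) + 30/72 = -11*(-1/11) + 30*(1/72) = 1 + 5/12 = 17/12 ≈ 1.4167)
A = 2329/12 (A = 17*(126 + 11)/12 = (17/12)*137 = 2329/12 ≈ 194.08)
1/A = 1/(2329/12) = 12/2329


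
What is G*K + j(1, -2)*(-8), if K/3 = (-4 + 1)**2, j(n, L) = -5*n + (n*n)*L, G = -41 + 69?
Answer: 812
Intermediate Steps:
G = 28
j(n, L) = -5*n + L*n**2 (j(n, L) = -5*n + n**2*L = -5*n + L*n**2)
K = 27 (K = 3*(-4 + 1)**2 = 3*(-3)**2 = 3*9 = 27)
G*K + j(1, -2)*(-8) = 28*27 + (1*(-5 - 2*1))*(-8) = 756 + (1*(-5 - 2))*(-8) = 756 + (1*(-7))*(-8) = 756 - 7*(-8) = 756 + 56 = 812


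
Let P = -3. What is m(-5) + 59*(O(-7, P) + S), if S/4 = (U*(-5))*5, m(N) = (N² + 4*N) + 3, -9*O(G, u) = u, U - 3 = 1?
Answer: -70717/3 ≈ -23572.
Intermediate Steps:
U = 4 (U = 3 + 1 = 4)
O(G, u) = -u/9
m(N) = 3 + N² + 4*N
S = -400 (S = 4*((4*(-5))*5) = 4*(-20*5) = 4*(-100) = -400)
m(-5) + 59*(O(-7, P) + S) = (3 + (-5)² + 4*(-5)) + 59*(-⅑*(-3) - 400) = (3 + 25 - 20) + 59*(⅓ - 400) = 8 + 59*(-1199/3) = 8 - 70741/3 = -70717/3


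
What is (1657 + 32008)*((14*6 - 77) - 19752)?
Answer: -664715425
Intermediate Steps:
(1657 + 32008)*((14*6 - 77) - 19752) = 33665*((84 - 77) - 19752) = 33665*(7 - 19752) = 33665*(-19745) = -664715425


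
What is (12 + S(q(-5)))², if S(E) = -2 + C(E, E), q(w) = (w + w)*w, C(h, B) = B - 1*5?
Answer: 3025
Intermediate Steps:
C(h, B) = -5 + B (C(h, B) = B - 5 = -5 + B)
q(w) = 2*w² (q(w) = (2*w)*w = 2*w²)
S(E) = -7 + E (S(E) = -2 + (-5 + E) = -7 + E)
(12 + S(q(-5)))² = (12 + (-7 + 2*(-5)²))² = (12 + (-7 + 2*25))² = (12 + (-7 + 50))² = (12 + 43)² = 55² = 3025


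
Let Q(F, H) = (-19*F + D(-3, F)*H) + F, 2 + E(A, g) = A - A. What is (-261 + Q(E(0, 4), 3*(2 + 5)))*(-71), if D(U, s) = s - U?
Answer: 14484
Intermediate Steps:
E(A, g) = -2 (E(A, g) = -2 + (A - A) = -2 + 0 = -2)
Q(F, H) = -18*F + H*(3 + F) (Q(F, H) = (-19*F + (F - 1*(-3))*H) + F = (-19*F + (F + 3)*H) + F = (-19*F + (3 + F)*H) + F = (-19*F + H*(3 + F)) + F = -18*F + H*(3 + F))
(-261 + Q(E(0, 4), 3*(2 + 5)))*(-71) = (-261 + (-18*(-2) + (3*(2 + 5))*(3 - 2)))*(-71) = (-261 + (36 + (3*7)*1))*(-71) = (-261 + (36 + 21*1))*(-71) = (-261 + (36 + 21))*(-71) = (-261 + 57)*(-71) = -204*(-71) = 14484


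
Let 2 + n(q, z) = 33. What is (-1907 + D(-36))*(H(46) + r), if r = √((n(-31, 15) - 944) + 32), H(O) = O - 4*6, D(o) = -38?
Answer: -42790 - 1945*I*√881 ≈ -42790.0 - 57731.0*I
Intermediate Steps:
n(q, z) = 31 (n(q, z) = -2 + 33 = 31)
H(O) = -24 + O (H(O) = O - 24 = -24 + O)
r = I*√881 (r = √((31 - 944) + 32) = √(-913 + 32) = √(-881) = I*√881 ≈ 29.682*I)
(-1907 + D(-36))*(H(46) + r) = (-1907 - 38)*((-24 + 46) + I*√881) = -1945*(22 + I*√881) = -42790 - 1945*I*√881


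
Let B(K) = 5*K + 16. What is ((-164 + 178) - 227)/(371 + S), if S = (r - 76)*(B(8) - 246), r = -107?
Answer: -213/35141 ≈ -0.0060613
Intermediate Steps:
B(K) = 16 + 5*K
S = 34770 (S = (-107 - 76)*((16 + 5*8) - 246) = -183*((16 + 40) - 246) = -183*(56 - 246) = -183*(-190) = 34770)
((-164 + 178) - 227)/(371 + S) = ((-164 + 178) - 227)/(371 + 34770) = (14 - 227)/35141 = -213*1/35141 = -213/35141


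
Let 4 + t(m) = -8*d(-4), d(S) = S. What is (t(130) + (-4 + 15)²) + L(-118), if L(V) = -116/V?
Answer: 8849/59 ≈ 149.98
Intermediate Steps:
t(m) = 28 (t(m) = -4 - 8*(-4) = -4 + 32 = 28)
(t(130) + (-4 + 15)²) + L(-118) = (28 + (-4 + 15)²) - 116/(-118) = (28 + 11²) - 116*(-1/118) = (28 + 121) + 58/59 = 149 + 58/59 = 8849/59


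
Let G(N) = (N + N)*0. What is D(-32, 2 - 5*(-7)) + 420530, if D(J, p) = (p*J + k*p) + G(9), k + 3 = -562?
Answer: 398441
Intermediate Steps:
k = -565 (k = -3 - 562 = -565)
G(N) = 0 (G(N) = (2*N)*0 = 0)
D(J, p) = -565*p + J*p (D(J, p) = (p*J - 565*p) + 0 = (J*p - 565*p) + 0 = (-565*p + J*p) + 0 = -565*p + J*p)
D(-32, 2 - 5*(-7)) + 420530 = (2 - 5*(-7))*(-565 - 32) + 420530 = (2 + 35)*(-597) + 420530 = 37*(-597) + 420530 = -22089 + 420530 = 398441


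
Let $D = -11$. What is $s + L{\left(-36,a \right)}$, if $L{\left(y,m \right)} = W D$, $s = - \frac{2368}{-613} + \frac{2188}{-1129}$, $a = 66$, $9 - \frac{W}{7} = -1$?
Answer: $- \frac{531567062}{692077} \approx -768.08$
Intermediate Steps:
$W = 70$ ($W = 63 - -7 = 63 + 7 = 70$)
$s = \frac{1332228}{692077}$ ($s = \left(-2368\right) \left(- \frac{1}{613}\right) + 2188 \left(- \frac{1}{1129}\right) = \frac{2368}{613} - \frac{2188}{1129} = \frac{1332228}{692077} \approx 1.925$)
$L{\left(y,m \right)} = -770$ ($L{\left(y,m \right)} = 70 \left(-11\right) = -770$)
$s + L{\left(-36,a \right)} = \frac{1332228}{692077} - 770 = - \frac{531567062}{692077}$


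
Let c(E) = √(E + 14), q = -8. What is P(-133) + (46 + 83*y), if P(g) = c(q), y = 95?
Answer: 7931 + √6 ≈ 7933.5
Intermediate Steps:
c(E) = √(14 + E)
P(g) = √6 (P(g) = √(14 - 8) = √6)
P(-133) + (46 + 83*y) = √6 + (46 + 83*95) = √6 + (46 + 7885) = √6 + 7931 = 7931 + √6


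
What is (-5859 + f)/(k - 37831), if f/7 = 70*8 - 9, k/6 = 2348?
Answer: 2002/23743 ≈ 0.084320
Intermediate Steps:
k = 14088 (k = 6*2348 = 14088)
f = 3857 (f = 7*(70*8 - 9) = 7*(560 - 9) = 7*551 = 3857)
(-5859 + f)/(k - 37831) = (-5859 + 3857)/(14088 - 37831) = -2002/(-23743) = -2002*(-1/23743) = 2002/23743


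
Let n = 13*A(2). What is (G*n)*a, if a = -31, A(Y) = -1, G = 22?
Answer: 8866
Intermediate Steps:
n = -13 (n = 13*(-1) = -13)
(G*n)*a = (22*(-13))*(-31) = -286*(-31) = 8866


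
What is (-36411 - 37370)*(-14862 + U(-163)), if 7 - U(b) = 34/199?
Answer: 218109842799/199 ≈ 1.0960e+9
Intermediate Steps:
U(b) = 1359/199 (U(b) = 7 - 34/199 = 1359/199)
(-36411 - 37370)*(-14862 + U(-163)) = (-36411 - 37370)*(-14862 + 1359/199) = -73781*(-2956179/199) = 218109842799/199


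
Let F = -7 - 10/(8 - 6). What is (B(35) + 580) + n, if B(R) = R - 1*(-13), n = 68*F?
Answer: -188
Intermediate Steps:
F = -12 (F = -7 - 10/2 = -7 - 10*½ = -7 - 5 = -12)
n = -816 (n = 68*(-12) = -816)
B(R) = 13 + R (B(R) = R + 13 = 13 + R)
(B(35) + 580) + n = ((13 + 35) + 580) - 816 = (48 + 580) - 816 = 628 - 816 = -188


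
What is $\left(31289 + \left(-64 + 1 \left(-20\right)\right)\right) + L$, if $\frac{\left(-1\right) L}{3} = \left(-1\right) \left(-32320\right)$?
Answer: $-65755$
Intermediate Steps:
$L = -96960$ ($L = - 3 \left(\left(-1\right) \left(-32320\right)\right) = \left(-3\right) 32320 = -96960$)
$\left(31289 + \left(-64 + 1 \left(-20\right)\right)\right) + L = \left(31289 + \left(-64 + 1 \left(-20\right)\right)\right) - 96960 = \left(31289 - 84\right) - 96960 = 31205 - 96960 = -65755$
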